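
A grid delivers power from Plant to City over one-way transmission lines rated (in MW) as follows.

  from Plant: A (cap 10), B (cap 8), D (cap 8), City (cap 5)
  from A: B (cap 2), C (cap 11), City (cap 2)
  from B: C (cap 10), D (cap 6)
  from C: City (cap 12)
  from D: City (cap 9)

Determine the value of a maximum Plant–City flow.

Augment Plant→City: bottleneck 5, flow now 5.
Augment Plant→A→City: bottleneck 2, flow now 7.
Augment Plant→D→City: bottleneck 8, flow now 15.
Augment Plant→A→C→City: bottleneck 8, flow now 23.
Augment Plant→B→C→City: bottleneck 4, flow now 27.
Augment Plant→B→D→City: bottleneck 1, flow now 28.
No augmenting path remains; maximum flow = 28.
In the residual graph, reachable from Plant: {Plant, A, B, C, D}.
Min-cut edges: Plant→City (5), A→City (2), C→City (12), D→City (9); capacity 5 + 2 + 12 + 9 = 28.
This cut is saturated, so no flow can exceed 28.

28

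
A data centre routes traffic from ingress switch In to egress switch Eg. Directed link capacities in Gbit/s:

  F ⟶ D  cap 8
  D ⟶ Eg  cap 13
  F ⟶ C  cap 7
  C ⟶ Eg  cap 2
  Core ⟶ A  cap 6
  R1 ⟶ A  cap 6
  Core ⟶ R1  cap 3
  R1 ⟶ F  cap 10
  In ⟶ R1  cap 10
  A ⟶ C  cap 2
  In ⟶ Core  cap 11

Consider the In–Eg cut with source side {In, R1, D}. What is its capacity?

Edges leaving {In, R1, D}: In→Core (11), R1→A (6), R1→F (10), D→Eg (13).
Cut capacity = 11 + 6 + 10 + 13 = 40.

40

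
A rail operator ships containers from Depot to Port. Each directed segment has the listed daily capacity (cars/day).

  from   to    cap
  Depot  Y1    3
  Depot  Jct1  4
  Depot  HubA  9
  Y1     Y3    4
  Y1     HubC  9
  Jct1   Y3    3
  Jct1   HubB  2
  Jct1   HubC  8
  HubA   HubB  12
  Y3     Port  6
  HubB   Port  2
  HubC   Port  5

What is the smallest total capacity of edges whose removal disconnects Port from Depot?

9

Augment Depot→Y1→Y3→Port: bottleneck 3, flow now 3.
Augment Depot→Jct1→Y3→Port: bottleneck 3, flow now 6.
Augment Depot→Jct1→HubB→Port: bottleneck 1, flow now 7.
Augment Depot→HubA→HubB→Port: bottleneck 1, flow now 8.
Augment Depot→HubA→HubB→Jct1→HubC→Port: bottleneck 1, flow now 9. (uses reverse residual edge)
No augmenting path remains; maximum flow = 9.
By max-flow min-cut, the minimum cut capacity equals the max flow.
In the residual graph, reachable from Depot: {Depot, HubA, HubB}.
Min-cut edges: Depot→Y1 (3), Depot→Jct1 (4), HubB→Port (2); capacity 3 + 4 + 2 = 9.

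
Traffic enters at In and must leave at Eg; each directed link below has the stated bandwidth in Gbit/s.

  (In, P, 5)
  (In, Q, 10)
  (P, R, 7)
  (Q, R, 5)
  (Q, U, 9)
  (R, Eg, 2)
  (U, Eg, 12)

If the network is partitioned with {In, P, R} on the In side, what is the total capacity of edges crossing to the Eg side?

12

Edges leaving {In, P, R}: In→Q (10), R→Eg (2).
Cut capacity = 10 + 2 = 12.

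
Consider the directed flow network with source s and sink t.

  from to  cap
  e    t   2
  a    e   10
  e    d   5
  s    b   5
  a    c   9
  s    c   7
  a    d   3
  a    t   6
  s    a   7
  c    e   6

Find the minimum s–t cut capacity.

Augment s→a→t: bottleneck 6, flow now 6.
Augment s→a→e→t: bottleneck 1, flow now 7.
Augment s→c→e→t: bottleneck 1, flow now 8.
No augmenting path remains; maximum flow = 8.
By max-flow min-cut, the minimum cut capacity equals the max flow.
In the residual graph, reachable from s: {s, a, b, c, d, e}.
Min-cut edges: a→t (6), e→t (2); capacity 6 + 2 = 8.

8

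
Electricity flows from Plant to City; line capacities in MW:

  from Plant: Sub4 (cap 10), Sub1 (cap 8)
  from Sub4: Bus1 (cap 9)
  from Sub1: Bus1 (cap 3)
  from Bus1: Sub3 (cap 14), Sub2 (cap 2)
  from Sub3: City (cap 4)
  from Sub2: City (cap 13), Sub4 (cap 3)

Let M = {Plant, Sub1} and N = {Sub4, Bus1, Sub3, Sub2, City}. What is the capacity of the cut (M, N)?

13

Edges leaving {Plant, Sub1}: Plant→Sub4 (10), Sub1→Bus1 (3).
Cut capacity = 10 + 3 = 13.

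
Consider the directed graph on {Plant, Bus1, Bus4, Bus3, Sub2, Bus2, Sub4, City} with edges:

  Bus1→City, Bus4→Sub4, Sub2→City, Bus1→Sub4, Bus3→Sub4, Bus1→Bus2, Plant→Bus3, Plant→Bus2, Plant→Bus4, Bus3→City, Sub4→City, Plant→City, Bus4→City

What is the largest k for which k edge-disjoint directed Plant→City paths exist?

3

Assign every edge capacity 1; by Menger, the answer equals the max flow.
Path Plant→City (+1); total 1.
Path Plant→Bus4→City (+1); total 2.
Path Plant→Bus3→City (+1); total 3.
No residual Plant→City path; max flow = 3.
Certifying cut of size 3: {Plant→Bus3, Plant→Bus4, Plant→City}.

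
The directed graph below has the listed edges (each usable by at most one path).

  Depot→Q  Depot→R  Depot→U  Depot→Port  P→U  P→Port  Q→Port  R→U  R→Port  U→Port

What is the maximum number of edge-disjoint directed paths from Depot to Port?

4

Assign every edge capacity 1; by Menger, the answer equals the max flow.
Path Depot→Port (+1); total 1.
Path Depot→Q→Port (+1); total 2.
Path Depot→R→Port (+1); total 3.
Path Depot→U→Port (+1); total 4.
No residual Depot→Port path; max flow = 4.
Certifying cut of size 4: {Depot→Port, Depot→Q, Depot→R, Depot→U}.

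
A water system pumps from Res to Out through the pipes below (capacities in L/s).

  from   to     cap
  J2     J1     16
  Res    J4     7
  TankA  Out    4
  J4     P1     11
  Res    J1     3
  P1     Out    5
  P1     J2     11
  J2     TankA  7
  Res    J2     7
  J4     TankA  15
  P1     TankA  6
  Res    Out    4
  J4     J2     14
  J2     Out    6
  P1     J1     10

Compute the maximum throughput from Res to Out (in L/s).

Augment Res→Out: bottleneck 4, flow now 4.
Augment Res→J2→Out: bottleneck 6, flow now 10.
Augment Res→J4→P1→Out: bottleneck 5, flow now 15.
Augment Res→J4→TankA→Out: bottleneck 2, flow now 17.
Augment Res→J2→TankA→Out: bottleneck 1, flow now 18.
No augmenting path remains; maximum flow = 18.
In the residual graph, reachable from Res: {Res, J1}.
Min-cut edges: Res→J4 (7), Res→J2 (7), Res→Out (4); capacity 7 + 7 + 4 = 18.
This cut is saturated, so no flow can exceed 18.

18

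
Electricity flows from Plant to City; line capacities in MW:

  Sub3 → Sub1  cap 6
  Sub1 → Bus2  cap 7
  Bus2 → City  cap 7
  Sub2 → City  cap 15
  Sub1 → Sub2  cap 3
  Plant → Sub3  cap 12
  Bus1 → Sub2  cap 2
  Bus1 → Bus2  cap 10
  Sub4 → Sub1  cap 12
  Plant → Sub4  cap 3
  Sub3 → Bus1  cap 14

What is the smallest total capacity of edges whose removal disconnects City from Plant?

12

Augment Plant→Sub3→Sub1→Sub2→City: bottleneck 3, flow now 3.
Augment Plant→Sub3→Sub1→Bus2→City: bottleneck 3, flow now 6.
Augment Plant→Sub3→Bus1→Sub2→City: bottleneck 2, flow now 8.
Augment Plant→Sub3→Bus1→Bus2→City: bottleneck 4, flow now 12.
No augmenting path remains; maximum flow = 12.
By max-flow min-cut, the minimum cut capacity equals the max flow.
In the residual graph, reachable from Plant: {Plant, Sub3, Sub4, Sub1, Bus1, Bus2}.
Min-cut edges: Sub1→Sub2 (3), Bus1→Sub2 (2), Bus2→City (7); capacity 3 + 2 + 7 = 12.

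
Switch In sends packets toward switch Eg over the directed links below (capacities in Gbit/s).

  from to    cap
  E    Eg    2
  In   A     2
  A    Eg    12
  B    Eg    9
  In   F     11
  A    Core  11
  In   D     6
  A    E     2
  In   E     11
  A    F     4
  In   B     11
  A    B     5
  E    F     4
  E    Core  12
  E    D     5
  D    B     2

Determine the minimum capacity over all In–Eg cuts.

Augment In→A→Eg: bottleneck 2, flow now 2.
Augment In→E→Eg: bottleneck 2, flow now 4.
Augment In→B→Eg: bottleneck 9, flow now 13.
No augmenting path remains; maximum flow = 13.
By max-flow min-cut, the minimum cut capacity equals the max flow.
In the residual graph, reachable from In: {In, E, F, D, Core, B}.
Min-cut edges: In→A (2), E→Eg (2), B→Eg (9); capacity 2 + 2 + 9 = 13.

13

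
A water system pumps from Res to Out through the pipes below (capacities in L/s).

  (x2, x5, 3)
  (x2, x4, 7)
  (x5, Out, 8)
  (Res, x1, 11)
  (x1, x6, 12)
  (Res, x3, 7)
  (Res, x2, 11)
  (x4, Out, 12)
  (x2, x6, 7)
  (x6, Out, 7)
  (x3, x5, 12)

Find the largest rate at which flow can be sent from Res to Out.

22

Augment Res→x1→x6→Out: bottleneck 7, flow now 7.
Augment Res→x2→x4→Out: bottleneck 7, flow now 14.
Augment Res→x2→x5→Out: bottleneck 3, flow now 17.
Augment Res→x3→x5→Out: bottleneck 5, flow now 22.
No augmenting path remains; maximum flow = 22.
In the residual graph, reachable from Res: {Res, x1, x2, x3, x5, x6}.
Min-cut edges: x2→x4 (7), x5→Out (8), x6→Out (7); capacity 7 + 8 + 7 = 22.
This cut is saturated, so no flow can exceed 22.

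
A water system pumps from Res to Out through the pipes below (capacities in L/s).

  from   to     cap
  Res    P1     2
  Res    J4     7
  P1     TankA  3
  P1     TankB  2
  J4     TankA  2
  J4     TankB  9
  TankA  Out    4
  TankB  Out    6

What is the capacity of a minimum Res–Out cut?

Augment Res→P1→TankA→Out: bottleneck 2, flow now 2.
Augment Res→J4→TankA→Out: bottleneck 2, flow now 4.
Augment Res→J4→TankB→Out: bottleneck 5, flow now 9.
No augmenting path remains; maximum flow = 9.
By max-flow min-cut, the minimum cut capacity equals the max flow.
In the residual graph, reachable from Res: {Res}.
Min-cut edges: Res→P1 (2), Res→J4 (7); capacity 2 + 7 = 9.

9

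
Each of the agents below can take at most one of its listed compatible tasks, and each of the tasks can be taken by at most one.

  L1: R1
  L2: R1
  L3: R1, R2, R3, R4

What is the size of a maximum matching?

2

Unit-capacity flow: source→left, listed edges, right→sink; max matching = max flow.
Augmenting path L1→R1 (+1); matched 1.
Augmenting path L3→R2 (+1); matched 2.
No augmenting path remains; maximum matching = 2.
König certificate: {L3, R1} is a vertex cover of size 2 (every listed pair touches it), so no matching can be larger.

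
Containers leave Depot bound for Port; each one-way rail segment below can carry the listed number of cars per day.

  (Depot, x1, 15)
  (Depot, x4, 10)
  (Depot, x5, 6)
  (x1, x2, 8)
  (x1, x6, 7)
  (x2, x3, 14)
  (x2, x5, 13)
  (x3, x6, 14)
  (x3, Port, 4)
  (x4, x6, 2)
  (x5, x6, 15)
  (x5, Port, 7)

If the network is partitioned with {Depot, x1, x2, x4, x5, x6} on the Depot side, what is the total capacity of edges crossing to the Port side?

Edges leaving {Depot, x1, x2, x4, x5, x6}: x2→x3 (14), x5→Port (7).
Cut capacity = 14 + 7 = 21.

21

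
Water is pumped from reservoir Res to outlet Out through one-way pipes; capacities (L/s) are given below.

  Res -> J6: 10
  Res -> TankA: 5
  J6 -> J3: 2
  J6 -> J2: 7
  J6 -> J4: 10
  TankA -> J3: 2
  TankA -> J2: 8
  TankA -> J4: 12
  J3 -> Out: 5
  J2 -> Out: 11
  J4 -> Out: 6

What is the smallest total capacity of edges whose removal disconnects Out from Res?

Augment Res→J6→J3→Out: bottleneck 2, flow now 2.
Augment Res→J6→J2→Out: bottleneck 7, flow now 9.
Augment Res→J6→J4→Out: bottleneck 1, flow now 10.
Augment Res→TankA→J3→Out: bottleneck 2, flow now 12.
Augment Res→TankA→J2→Out: bottleneck 3, flow now 15.
No augmenting path remains; maximum flow = 15.
By max-flow min-cut, the minimum cut capacity equals the max flow.
In the residual graph, reachable from Res: {Res}.
Min-cut edges: Res→J6 (10), Res→TankA (5); capacity 10 + 5 = 15.

15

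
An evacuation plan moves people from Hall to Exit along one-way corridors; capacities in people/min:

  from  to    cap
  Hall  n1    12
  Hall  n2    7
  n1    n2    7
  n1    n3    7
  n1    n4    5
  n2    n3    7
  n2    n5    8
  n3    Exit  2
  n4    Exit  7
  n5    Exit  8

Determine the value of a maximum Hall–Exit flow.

15

Augment Hall→n1→n3→Exit: bottleneck 2, flow now 2.
Augment Hall→n1→n4→Exit: bottleneck 5, flow now 7.
Augment Hall→n2→n5→Exit: bottleneck 7, flow now 14.
Augment Hall→n1→n2→n5→Exit: bottleneck 1, flow now 15.
No augmenting path remains; maximum flow = 15.
In the residual graph, reachable from Hall: {Hall, n1, n2, n3}.
Min-cut edges: n1→n4 (5), n2→n5 (8), n3→Exit (2); capacity 5 + 8 + 2 = 15.
This cut is saturated, so no flow can exceed 15.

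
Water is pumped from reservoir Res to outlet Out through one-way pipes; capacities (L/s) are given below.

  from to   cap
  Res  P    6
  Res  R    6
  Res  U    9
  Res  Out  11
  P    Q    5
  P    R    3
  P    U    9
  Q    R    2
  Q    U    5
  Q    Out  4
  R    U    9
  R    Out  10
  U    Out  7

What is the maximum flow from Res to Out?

Augment Res→Out: bottleneck 11, flow now 11.
Augment Res→R→Out: bottleneck 6, flow now 17.
Augment Res→U→Out: bottleneck 7, flow now 24.
Augment Res→P→Q→Out: bottleneck 4, flow now 28.
Augment Res→P→R→Out: bottleneck 2, flow now 30.
No augmenting path remains; maximum flow = 30.
In the residual graph, reachable from Res: {Res, U}.
Min-cut edges: Res→P (6), Res→R (6), Res→Out (11), U→Out (7); capacity 6 + 6 + 11 + 7 = 30.
This cut is saturated, so no flow can exceed 30.

30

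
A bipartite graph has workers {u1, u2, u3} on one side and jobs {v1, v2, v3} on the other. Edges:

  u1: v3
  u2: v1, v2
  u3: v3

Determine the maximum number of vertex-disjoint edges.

2

Unit-capacity flow: source→left, listed edges, right→sink; max matching = max flow.
Augmenting path u1→v3 (+1); matched 1.
Augmenting path u2→v1 (+1); matched 2.
No augmenting path remains; maximum matching = 2.
König certificate: {u2, v3} is a vertex cover of size 2 (every listed pair touches it), so no matching can be larger.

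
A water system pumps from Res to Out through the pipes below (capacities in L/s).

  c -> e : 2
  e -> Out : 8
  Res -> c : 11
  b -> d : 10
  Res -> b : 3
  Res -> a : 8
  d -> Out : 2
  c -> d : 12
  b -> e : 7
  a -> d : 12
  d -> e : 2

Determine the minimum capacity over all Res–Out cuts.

Augment Res→a→d→Out: bottleneck 2, flow now 2.
Augment Res→b→e→Out: bottleneck 3, flow now 5.
Augment Res→c→e→Out: bottleneck 2, flow now 7.
Augment Res→a→d→e→Out: bottleneck 2, flow now 9.
No augmenting path remains; maximum flow = 9.
By max-flow min-cut, the minimum cut capacity equals the max flow.
In the residual graph, reachable from Res: {Res, a, c, d}.
Min-cut edges: Res→b (3), c→e (2), d→e (2), d→Out (2); capacity 3 + 2 + 2 + 2 = 9.

9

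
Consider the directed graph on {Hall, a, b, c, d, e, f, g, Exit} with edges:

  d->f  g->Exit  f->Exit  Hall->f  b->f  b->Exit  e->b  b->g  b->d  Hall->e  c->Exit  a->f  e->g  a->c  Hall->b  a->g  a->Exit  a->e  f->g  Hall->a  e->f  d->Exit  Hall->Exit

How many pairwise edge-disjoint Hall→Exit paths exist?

5

Assign every edge capacity 1; by Menger, the answer equals the max flow.
Path Hall→Exit (+1); total 1.
Path Hall→a→Exit (+1); total 2.
Path Hall→b→Exit (+1); total 3.
Path Hall→f→Exit (+1); total 4.
Path Hall→e→g→Exit (+1); total 5.
No residual Hall→Exit path; max flow = 5.
Certifying cut of size 5: {Hall→Exit, Hall→a, Hall→b, Hall→e, Hall→f}.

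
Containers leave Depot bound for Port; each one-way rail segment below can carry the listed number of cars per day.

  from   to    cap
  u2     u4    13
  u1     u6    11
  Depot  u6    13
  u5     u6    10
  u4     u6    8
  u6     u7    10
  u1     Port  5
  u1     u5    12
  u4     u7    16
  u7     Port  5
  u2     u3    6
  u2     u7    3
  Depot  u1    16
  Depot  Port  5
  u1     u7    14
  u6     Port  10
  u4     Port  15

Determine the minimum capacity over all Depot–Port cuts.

25

Augment Depot→Port: bottleneck 5, flow now 5.
Augment Depot→u1→Port: bottleneck 5, flow now 10.
Augment Depot→u6→Port: bottleneck 10, flow now 20.
Augment Depot→u1→u7→Port: bottleneck 5, flow now 25.
No augmenting path remains; maximum flow = 25.
By max-flow min-cut, the minimum cut capacity equals the max flow.
In the residual graph, reachable from Depot: {Depot, u1, u5, u6, u7}.
Min-cut edges: Depot→Port (5), u1→Port (5), u6→Port (10), u7→Port (5); capacity 5 + 5 + 10 + 5 = 25.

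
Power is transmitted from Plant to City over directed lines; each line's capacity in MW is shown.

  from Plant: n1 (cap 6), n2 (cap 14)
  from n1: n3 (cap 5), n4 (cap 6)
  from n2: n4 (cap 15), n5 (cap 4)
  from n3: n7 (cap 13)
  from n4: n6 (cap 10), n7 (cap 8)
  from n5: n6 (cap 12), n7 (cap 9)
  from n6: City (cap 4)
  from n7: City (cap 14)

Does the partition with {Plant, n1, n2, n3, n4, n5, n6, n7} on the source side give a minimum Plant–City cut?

Yes — it is a minimum cut (capacity 18).

Given cut capacity: 4 + 14 = 18.
Augment Plant→n1→n3→n7→City: bottleneck 5, flow now 5.
Augment Plant→n1→n4→n6→City: bottleneck 1, flow now 6.
Augment Plant→n2→n4→n6→City: bottleneck 3, flow now 9.
Augment Plant→n2→n4→n7→City: bottleneck 8, flow now 17.
Augment Plant→n2→n5→n7→City: bottleneck 1, flow now 18.
No augmenting path remains; maximum flow = 18.
Cut capacity 18 equals the max flow, so it is a minimum cut.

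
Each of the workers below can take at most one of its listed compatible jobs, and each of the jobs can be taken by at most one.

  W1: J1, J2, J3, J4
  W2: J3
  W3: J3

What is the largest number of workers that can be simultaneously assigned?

2

Unit-capacity flow: source→left, listed edges, right→sink; max matching = max flow.
Augmenting path W1→J1 (+1); matched 1.
Augmenting path W2→J3 (+1); matched 2.
No augmenting path remains; maximum matching = 2.
König certificate: {W1, J3} is a vertex cover of size 2 (every listed pair touches it), so no matching can be larger.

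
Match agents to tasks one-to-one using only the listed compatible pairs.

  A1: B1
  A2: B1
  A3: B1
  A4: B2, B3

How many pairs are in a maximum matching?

Unit-capacity flow: source→left, listed edges, right→sink; max matching = max flow.
Augmenting path A1→B1 (+1); matched 1.
Augmenting path A4→B2 (+1); matched 2.
No augmenting path remains; maximum matching = 2.
König certificate: {A4, B1} is a vertex cover of size 2 (every listed pair touches it), so no matching can be larger.

2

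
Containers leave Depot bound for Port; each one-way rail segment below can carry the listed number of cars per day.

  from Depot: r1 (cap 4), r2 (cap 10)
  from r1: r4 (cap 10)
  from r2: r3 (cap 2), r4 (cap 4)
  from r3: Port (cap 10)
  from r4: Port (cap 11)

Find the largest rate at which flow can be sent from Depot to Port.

Augment Depot→r1→r4→Port: bottleneck 4, flow now 4.
Augment Depot→r2→r3→Port: bottleneck 2, flow now 6.
Augment Depot→r2→r4→Port: bottleneck 4, flow now 10.
No augmenting path remains; maximum flow = 10.
In the residual graph, reachable from Depot: {Depot, r2}.
Min-cut edges: Depot→r1 (4), r2→r3 (2), r2→r4 (4); capacity 4 + 2 + 4 = 10.
This cut is saturated, so no flow can exceed 10.

10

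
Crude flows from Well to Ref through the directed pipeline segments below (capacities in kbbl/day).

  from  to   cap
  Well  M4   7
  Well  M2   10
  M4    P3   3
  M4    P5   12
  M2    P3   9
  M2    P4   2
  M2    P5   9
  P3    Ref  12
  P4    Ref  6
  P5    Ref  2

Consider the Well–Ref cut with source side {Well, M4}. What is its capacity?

25

Edges leaving {Well, M4}: Well→M2 (10), M4→P3 (3), M4→P5 (12).
Cut capacity = 10 + 3 + 12 = 25.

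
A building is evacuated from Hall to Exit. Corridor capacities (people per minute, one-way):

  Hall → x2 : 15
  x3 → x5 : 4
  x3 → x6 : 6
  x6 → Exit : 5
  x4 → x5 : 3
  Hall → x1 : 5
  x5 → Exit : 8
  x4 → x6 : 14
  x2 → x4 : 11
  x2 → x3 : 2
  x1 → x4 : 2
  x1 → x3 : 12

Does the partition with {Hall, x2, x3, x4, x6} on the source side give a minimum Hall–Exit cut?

Given cut capacity: 5 + 4 + 3 + 5 = 17.
Augment Hall→x1→x3→x5→Exit: bottleneck 4, flow now 4.
Augment Hall→x1→x3→x6→Exit: bottleneck 1, flow now 5.
Augment Hall→x2→x3→x6→Exit: bottleneck 2, flow now 7.
Augment Hall→x2→x4→x5→Exit: bottleneck 3, flow now 10.
Augment Hall→x2→x4→x6→Exit: bottleneck 2, flow now 12.
No augmenting path remains; maximum flow = 12.
In the residual graph, reachable from Hall: {Hall, x1, x2, x3, x4, x6}.
Min-cut edges: x3→x5 (4), x4→x5 (3), x6→Exit (5); capacity 4 + 3 + 5 = 12.
Cut capacity 17 exceeds the max flow 12, so it is not minimum.

No — its capacity is 17, but the minimum cut has capacity 12.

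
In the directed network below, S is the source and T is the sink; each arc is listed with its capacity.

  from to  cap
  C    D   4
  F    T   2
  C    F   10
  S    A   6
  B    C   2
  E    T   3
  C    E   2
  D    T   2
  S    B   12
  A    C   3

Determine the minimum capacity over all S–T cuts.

5

Augment S→A→C→D→T: bottleneck 2, flow now 2.
Augment S→A→C→E→T: bottleneck 1, flow now 3.
Augment S→B→C→E→T: bottleneck 1, flow now 4.
Augment S→B→C→F→T: bottleneck 1, flow now 5.
No augmenting path remains; maximum flow = 5.
By max-flow min-cut, the minimum cut capacity equals the max flow.
In the residual graph, reachable from S: {S, A, B}.
Min-cut edges: A→C (3), B→C (2); capacity 3 + 2 = 5.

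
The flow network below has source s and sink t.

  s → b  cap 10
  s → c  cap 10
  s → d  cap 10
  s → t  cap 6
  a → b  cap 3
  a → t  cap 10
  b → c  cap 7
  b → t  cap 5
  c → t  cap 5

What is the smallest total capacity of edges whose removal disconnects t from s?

16

Augment s→t: bottleneck 6, flow now 6.
Augment s→b→t: bottleneck 5, flow now 11.
Augment s→c→t: bottleneck 5, flow now 16.
No augmenting path remains; maximum flow = 16.
By max-flow min-cut, the minimum cut capacity equals the max flow.
In the residual graph, reachable from s: {s, b, c, d}.
Min-cut edges: s→t (6), b→t (5), c→t (5); capacity 6 + 5 + 5 = 16.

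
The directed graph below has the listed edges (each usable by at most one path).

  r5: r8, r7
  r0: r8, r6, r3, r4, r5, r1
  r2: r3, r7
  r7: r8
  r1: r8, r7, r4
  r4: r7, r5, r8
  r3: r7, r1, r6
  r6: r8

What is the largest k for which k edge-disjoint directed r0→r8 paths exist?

Assign every edge capacity 1; by Menger, the answer equals the max flow.
Path r0→r8 (+1); total 1.
Path r0→r1→r8 (+1); total 2.
Path r0→r4→r8 (+1); total 3.
Path r0→r5→r8 (+1); total 4.
Path r0→r6→r8 (+1); total 5.
Path r0→r3→r7→r8 (+1); total 6.
No residual r0→r8 path; max flow = 6.
Certifying cut of size 6: {r0→r1, r0→r3, r0→r4, r0→r5, r0→r6, r0→r8}.

6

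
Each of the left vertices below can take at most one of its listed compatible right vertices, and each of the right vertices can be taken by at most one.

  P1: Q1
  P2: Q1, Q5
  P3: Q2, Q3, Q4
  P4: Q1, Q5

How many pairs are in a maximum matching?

3

Unit-capacity flow: source→left, listed edges, right→sink; max matching = max flow.
Augmenting path P1→Q1 (+1); matched 1.
Augmenting path P2→Q5 (+1); matched 2.
Augmenting path P3→Q2 (+1); matched 3.
No augmenting path remains; maximum matching = 3.
König certificate: {P3, Q1, Q5} is a vertex cover of size 3 (every listed pair touches it), so no matching can be larger.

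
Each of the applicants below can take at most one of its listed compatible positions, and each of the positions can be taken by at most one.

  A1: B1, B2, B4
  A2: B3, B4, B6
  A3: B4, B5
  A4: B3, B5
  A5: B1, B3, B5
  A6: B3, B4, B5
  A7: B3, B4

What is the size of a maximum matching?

6

Unit-capacity flow: source→left, listed edges, right→sink; max matching = max flow.
Augmenting path A1→B1 (+1); matched 1.
Augmenting path A2→B3 (+1); matched 2.
Augmenting path A3→B4 (+1); matched 3.
Augmenting path A4→B5 (+1); matched 4.
Augmenting path A5→B1→A1→B2 (+1); matched 5.
Augmenting path A6→B3→A2→B6 (+1); matched 6.
No augmenting path remains; maximum matching = 6.
König certificate: {A1, A2, A5, B3, B4, B5} is a vertex cover of size 6 (every listed pair touches it), so no matching can be larger.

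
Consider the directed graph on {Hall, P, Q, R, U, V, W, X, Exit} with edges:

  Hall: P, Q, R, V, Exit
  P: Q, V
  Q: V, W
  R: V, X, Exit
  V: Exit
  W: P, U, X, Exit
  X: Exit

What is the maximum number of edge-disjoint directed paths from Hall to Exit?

Assign every edge capacity 1; by Menger, the answer equals the max flow.
Path Hall→Exit (+1); total 1.
Path Hall→R→Exit (+1); total 2.
Path Hall→V→Exit (+1); total 3.
Path Hall→Q→W→Exit (+1); total 4.
No residual Hall→Exit path; max flow = 4.
Certifying cut of size 4: {Hall→Exit, Hall→R, Q→W, V→Exit}.

4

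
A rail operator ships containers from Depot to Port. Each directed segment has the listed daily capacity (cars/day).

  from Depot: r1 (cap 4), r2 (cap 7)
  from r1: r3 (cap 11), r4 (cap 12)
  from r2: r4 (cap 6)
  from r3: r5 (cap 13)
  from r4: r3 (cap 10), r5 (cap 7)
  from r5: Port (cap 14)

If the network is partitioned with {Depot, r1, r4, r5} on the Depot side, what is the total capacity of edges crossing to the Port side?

42

Edges leaving {Depot, r1, r4, r5}: Depot→r2 (7), r1→r3 (11), r4→r3 (10), r5→Port (14).
Cut capacity = 7 + 11 + 10 + 14 = 42.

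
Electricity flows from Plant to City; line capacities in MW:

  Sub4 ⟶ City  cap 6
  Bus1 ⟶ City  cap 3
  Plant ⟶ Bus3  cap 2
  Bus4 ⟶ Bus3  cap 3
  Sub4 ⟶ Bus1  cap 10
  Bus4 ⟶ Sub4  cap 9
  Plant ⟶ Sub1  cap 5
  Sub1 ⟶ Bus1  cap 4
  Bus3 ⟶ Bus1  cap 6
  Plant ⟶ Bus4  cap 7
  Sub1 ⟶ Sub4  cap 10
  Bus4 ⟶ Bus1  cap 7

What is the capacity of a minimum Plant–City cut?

9

Augment Plant→Bus4→Bus1→City: bottleneck 3, flow now 3.
Augment Plant→Bus4→Sub4→City: bottleneck 4, flow now 7.
Augment Plant→Sub1→Sub4→City: bottleneck 2, flow now 9.
No augmenting path remains; maximum flow = 9.
By max-flow min-cut, the minimum cut capacity equals the max flow.
In the residual graph, reachable from Plant: {Plant, Bus4, Sub1, Bus3, Bus1, Sub4}.
Min-cut edges: Bus1→City (3), Sub4→City (6); capacity 3 + 6 = 9.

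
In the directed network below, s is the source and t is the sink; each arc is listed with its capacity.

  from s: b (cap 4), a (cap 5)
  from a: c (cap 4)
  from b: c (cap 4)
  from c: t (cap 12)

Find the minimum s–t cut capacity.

Augment s→a→c→t: bottleneck 4, flow now 4.
Augment s→b→c→t: bottleneck 4, flow now 8.
No augmenting path remains; maximum flow = 8.
By max-flow min-cut, the minimum cut capacity equals the max flow.
In the residual graph, reachable from s: {s, a}.
Min-cut edges: s→b (4), a→c (4); capacity 4 + 4 = 8.

8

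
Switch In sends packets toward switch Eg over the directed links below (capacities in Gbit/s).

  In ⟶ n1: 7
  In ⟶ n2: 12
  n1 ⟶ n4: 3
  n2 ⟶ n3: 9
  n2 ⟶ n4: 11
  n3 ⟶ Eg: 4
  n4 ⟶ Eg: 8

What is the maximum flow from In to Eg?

12

Augment In→n1→n4→Eg: bottleneck 3, flow now 3.
Augment In→n2→n3→Eg: bottleneck 4, flow now 7.
Augment In→n2→n4→Eg: bottleneck 5, flow now 12.
No augmenting path remains; maximum flow = 12.
In the residual graph, reachable from In: {In, n1, n2, n3, n4}.
Min-cut edges: n3→Eg (4), n4→Eg (8); capacity 4 + 8 = 12.
This cut is saturated, so no flow can exceed 12.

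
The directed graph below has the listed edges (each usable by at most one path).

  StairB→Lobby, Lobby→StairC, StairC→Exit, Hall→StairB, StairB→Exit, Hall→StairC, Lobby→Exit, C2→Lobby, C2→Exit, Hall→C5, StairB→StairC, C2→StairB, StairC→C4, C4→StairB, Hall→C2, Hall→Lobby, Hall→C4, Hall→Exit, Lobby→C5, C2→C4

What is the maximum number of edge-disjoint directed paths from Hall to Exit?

5

Assign every edge capacity 1; by Menger, the answer equals the max flow.
Path Hall→Exit (+1); total 1.
Path Hall→StairC→Exit (+1); total 2.
Path Hall→C2→Exit (+1); total 3.
Path Hall→StairB→Exit (+1); total 4.
Path Hall→Lobby→Exit (+1); total 5.
No residual Hall→Exit path; max flow = 5.
Certifying cut of size 5: {Hall→C2, Hall→Exit, Lobby→Exit, StairB→Exit, StairC→Exit}.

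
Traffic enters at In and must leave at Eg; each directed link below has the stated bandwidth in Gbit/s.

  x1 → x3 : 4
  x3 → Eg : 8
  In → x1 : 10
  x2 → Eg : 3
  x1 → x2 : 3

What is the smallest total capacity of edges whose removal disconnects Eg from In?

Augment In→x1→x2→Eg: bottleneck 3, flow now 3.
Augment In→x1→x3→Eg: bottleneck 4, flow now 7.
No augmenting path remains; maximum flow = 7.
By max-flow min-cut, the minimum cut capacity equals the max flow.
In the residual graph, reachable from In: {In, x1}.
Min-cut edges: x1→x2 (3), x1→x3 (4); capacity 3 + 4 = 7.

7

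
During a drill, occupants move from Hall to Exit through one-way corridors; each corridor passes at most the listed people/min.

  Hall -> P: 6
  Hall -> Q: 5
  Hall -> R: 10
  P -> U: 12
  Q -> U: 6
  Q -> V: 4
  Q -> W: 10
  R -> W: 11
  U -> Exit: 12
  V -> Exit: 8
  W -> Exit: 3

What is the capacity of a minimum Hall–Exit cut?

14

Augment Hall→P→U→Exit: bottleneck 6, flow now 6.
Augment Hall→Q→U→Exit: bottleneck 5, flow now 11.
Augment Hall→R→W→Exit: bottleneck 3, flow now 14.
No augmenting path remains; maximum flow = 14.
By max-flow min-cut, the minimum cut capacity equals the max flow.
In the residual graph, reachable from Hall: {Hall, R, W}.
Min-cut edges: Hall→P (6), Hall→Q (5), W→Exit (3); capacity 6 + 5 + 3 = 14.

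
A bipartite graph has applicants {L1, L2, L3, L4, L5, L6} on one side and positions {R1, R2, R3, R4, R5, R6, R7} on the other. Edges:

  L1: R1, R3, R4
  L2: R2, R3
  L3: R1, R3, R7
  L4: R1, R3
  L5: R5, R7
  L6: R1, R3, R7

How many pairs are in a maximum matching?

Unit-capacity flow: source→left, listed edges, right→sink; max matching = max flow.
Augmenting path L1→R1 (+1); matched 1.
Augmenting path L2→R2 (+1); matched 2.
Augmenting path L3→R3 (+1); matched 3.
Augmenting path L5→R5 (+1); matched 4.
Augmenting path L6→R7 (+1); matched 5.
Augmenting path L4→R1→L1→R4 (+1); matched 6.
No augmenting path remains; maximum matching = 6.
König certificate: {L1, L2, L3, L4, L5, L6} is a vertex cover of size 6 (every listed pair touches it), so no matching can be larger.

6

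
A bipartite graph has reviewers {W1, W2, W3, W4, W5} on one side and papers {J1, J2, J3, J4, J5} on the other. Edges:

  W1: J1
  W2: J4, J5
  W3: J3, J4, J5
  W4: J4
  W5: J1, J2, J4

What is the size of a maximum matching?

Unit-capacity flow: source→left, listed edges, right→sink; max matching = max flow.
Augmenting path W1→J1 (+1); matched 1.
Augmenting path W2→J4 (+1); matched 2.
Augmenting path W3→J3 (+1); matched 3.
Augmenting path W5→J2 (+1); matched 4.
Augmenting path W4→J4→W2→J5 (+1); matched 5.
No augmenting path remains; maximum matching = 5.
König certificate: {W1, W2, W3, W4, W5} is a vertex cover of size 5 (every listed pair touches it), so no matching can be larger.

5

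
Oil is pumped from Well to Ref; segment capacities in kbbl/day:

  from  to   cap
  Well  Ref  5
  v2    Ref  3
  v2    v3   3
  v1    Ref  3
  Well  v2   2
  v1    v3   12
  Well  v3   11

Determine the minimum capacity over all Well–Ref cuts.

7

Augment Well→Ref: bottleneck 5, flow now 5.
Augment Well→v2→Ref: bottleneck 2, flow now 7.
No augmenting path remains; maximum flow = 7.
By max-flow min-cut, the minimum cut capacity equals the max flow.
In the residual graph, reachable from Well: {Well, v3}.
Min-cut edges: Well→v2 (2), Well→Ref (5); capacity 2 + 5 = 7.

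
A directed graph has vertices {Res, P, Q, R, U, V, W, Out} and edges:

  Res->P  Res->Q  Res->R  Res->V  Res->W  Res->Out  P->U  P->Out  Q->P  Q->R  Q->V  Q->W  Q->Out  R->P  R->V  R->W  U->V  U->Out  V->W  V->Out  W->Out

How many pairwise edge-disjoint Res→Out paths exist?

Assign every edge capacity 1; by Menger, the answer equals the max flow.
Path Res→Out (+1); total 1.
Path Res→P→Out (+1); total 2.
Path Res→Q→Out (+1); total 3.
Path Res→V→Out (+1); total 4.
Path Res→W→Out (+1); total 5.
Path Res→R→P→U→Out (+1); total 6.
No residual Res→Out path; max flow = 6.
Certifying cut of size 6: {Res→Out, Res→P, Res→Q, Res→R, Res→V, Res→W}.

6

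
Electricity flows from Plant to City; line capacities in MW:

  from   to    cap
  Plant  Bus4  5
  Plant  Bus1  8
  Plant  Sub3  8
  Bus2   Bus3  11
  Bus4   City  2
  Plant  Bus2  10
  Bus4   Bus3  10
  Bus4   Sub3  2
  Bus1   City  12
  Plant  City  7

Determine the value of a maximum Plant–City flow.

17

Augment Plant→City: bottleneck 7, flow now 7.
Augment Plant→Bus4→City: bottleneck 2, flow now 9.
Augment Plant→Bus1→City: bottleneck 8, flow now 17.
No augmenting path remains; maximum flow = 17.
In the residual graph, reachable from Plant: {Plant, Bus2, Bus4, Sub3, Bus3}.
Min-cut edges: Plant→Bus1 (8), Plant→City (7), Bus4→City (2); capacity 8 + 7 + 2 = 17.
This cut is saturated, so no flow can exceed 17.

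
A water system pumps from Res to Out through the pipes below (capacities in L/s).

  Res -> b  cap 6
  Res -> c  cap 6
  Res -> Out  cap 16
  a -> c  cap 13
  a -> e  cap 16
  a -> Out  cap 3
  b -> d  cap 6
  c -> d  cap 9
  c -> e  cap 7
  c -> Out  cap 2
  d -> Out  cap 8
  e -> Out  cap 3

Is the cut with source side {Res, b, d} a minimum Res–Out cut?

Given cut capacity: 6 + 16 + 8 = 30.
Augment Res→Out: bottleneck 16, flow now 16.
Augment Res→c→Out: bottleneck 2, flow now 18.
Augment Res→b→d→Out: bottleneck 6, flow now 24.
Augment Res→c→d→Out: bottleneck 2, flow now 26.
Augment Res→c→e→Out: bottleneck 2, flow now 28.
No augmenting path remains; maximum flow = 28.
In the residual graph, reachable from Res: {Res}.
Min-cut edges: Res→b (6), Res→c (6), Res→Out (16); capacity 6 + 6 + 16 = 28.
Cut capacity 30 exceeds the max flow 28, so it is not minimum.

No — its capacity is 30, but the minimum cut has capacity 28.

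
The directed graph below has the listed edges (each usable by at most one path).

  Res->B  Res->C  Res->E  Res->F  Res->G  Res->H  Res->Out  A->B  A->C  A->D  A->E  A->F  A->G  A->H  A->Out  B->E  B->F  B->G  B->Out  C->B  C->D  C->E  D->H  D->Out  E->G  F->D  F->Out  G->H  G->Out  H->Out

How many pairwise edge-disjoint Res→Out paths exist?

Assign every edge capacity 1; by Menger, the answer equals the max flow.
Path Res→Out (+1); total 1.
Path Res→B→Out (+1); total 2.
Path Res→F→Out (+1); total 3.
Path Res→G→Out (+1); total 4.
Path Res→H→Out (+1); total 5.
Path Res→C→D→Out (+1); total 6.
No residual Res→Out path; max flow = 6.
Certifying cut of size 6: {G→Out, H→Out, Res→B, Res→C, Res→F, Res→Out}.

6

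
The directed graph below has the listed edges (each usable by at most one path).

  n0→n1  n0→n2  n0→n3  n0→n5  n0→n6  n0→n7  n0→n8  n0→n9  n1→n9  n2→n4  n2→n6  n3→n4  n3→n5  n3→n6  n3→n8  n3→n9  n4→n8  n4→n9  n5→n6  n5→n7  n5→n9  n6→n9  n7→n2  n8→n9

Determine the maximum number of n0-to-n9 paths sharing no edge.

Assign every edge capacity 1; by Menger, the answer equals the max flow.
Path n0→n9 (+1); total 1.
Path n0→n1→n9 (+1); total 2.
Path n0→n3→n9 (+1); total 3.
Path n0→n5→n9 (+1); total 4.
Path n0→n6→n9 (+1); total 5.
Path n0→n8→n9 (+1); total 6.
Path n0→n2→n4→n9 (+1); total 7.
No residual n0→n9 path; max flow = 7.
Certifying cut of size 7: {n0→n1, n0→n3, n0→n5, n0→n8, n0→n9, n2→n4, n6→n9}.

7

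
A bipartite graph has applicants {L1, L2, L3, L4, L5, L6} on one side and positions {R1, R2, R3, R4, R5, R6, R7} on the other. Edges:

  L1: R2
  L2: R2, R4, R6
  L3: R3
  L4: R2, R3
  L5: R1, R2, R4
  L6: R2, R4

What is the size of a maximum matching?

Unit-capacity flow: source→left, listed edges, right→sink; max matching = max flow.
Augmenting path L1→R2 (+1); matched 1.
Augmenting path L2→R4 (+1); matched 2.
Augmenting path L3→R3 (+1); matched 3.
Augmenting path L5→R1 (+1); matched 4.
Augmenting path L6→R4→L2→R6 (+1); matched 5.
No augmenting path remains; maximum matching = 5.
König certificate: {L2, L5, L6, R2, R3} is a vertex cover of size 5 (every listed pair touches it), so no matching can be larger.

5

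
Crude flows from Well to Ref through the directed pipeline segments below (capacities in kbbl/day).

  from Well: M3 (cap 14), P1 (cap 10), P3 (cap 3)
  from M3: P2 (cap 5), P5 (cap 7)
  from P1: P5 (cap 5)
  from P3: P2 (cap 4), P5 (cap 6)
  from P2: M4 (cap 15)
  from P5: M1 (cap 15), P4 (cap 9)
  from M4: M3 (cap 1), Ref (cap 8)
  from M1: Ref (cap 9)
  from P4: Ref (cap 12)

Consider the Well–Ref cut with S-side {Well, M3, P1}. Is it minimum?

Yes — it is a minimum cut (capacity 20).

Given cut capacity: 3 + 5 + 7 + 5 = 20.
Augment Well→M3→P2→M4→Ref: bottleneck 5, flow now 5.
Augment Well→M3→P5→M1→Ref: bottleneck 7, flow now 12.
Augment Well→P1→P5→M1→Ref: bottleneck 2, flow now 14.
Augment Well→P1→P5→P4→Ref: bottleneck 3, flow now 17.
Augment Well→P3→P2→M4→Ref: bottleneck 3, flow now 20.
No augmenting path remains; maximum flow = 20.
Cut capacity 20 equals the max flow, so it is a minimum cut.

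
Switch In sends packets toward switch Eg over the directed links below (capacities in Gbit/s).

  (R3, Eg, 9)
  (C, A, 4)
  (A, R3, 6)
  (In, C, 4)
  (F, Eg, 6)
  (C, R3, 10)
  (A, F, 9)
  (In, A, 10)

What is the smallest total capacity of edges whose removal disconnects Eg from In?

14

Augment In→A→F→Eg: bottleneck 6, flow now 6.
Augment In→A→R3→Eg: bottleneck 4, flow now 10.
Augment In→C→R3→Eg: bottleneck 4, flow now 14.
No augmenting path remains; maximum flow = 14.
By max-flow min-cut, the minimum cut capacity equals the max flow.
In the residual graph, reachable from In: {In}.
Min-cut edges: In→A (10), In→C (4); capacity 10 + 4 = 14.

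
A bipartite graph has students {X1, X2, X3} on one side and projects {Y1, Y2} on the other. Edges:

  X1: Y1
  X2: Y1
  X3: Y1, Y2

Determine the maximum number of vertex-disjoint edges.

Unit-capacity flow: source→left, listed edges, right→sink; max matching = max flow.
Augmenting path X1→Y1 (+1); matched 1.
Augmenting path X3→Y2 (+1); matched 2.
No augmenting path remains; maximum matching = 2.
König certificate: {X3, Y1} is a vertex cover of size 2 (every listed pair touches it), so no matching can be larger.

2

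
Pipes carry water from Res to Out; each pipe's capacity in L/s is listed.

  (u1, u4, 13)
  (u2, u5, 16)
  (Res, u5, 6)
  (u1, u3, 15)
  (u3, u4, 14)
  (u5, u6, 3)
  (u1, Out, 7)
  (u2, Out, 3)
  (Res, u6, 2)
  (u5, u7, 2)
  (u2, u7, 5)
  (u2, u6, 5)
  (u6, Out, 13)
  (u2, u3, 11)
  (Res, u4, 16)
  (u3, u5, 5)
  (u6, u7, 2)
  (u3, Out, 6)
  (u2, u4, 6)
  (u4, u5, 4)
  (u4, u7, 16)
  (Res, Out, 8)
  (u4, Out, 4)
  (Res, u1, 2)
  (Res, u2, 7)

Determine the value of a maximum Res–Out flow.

26

Augment Res→Out: bottleneck 8, flow now 8.
Augment Res→u1→Out: bottleneck 2, flow now 10.
Augment Res→u2→Out: bottleneck 3, flow now 13.
Augment Res→u4→Out: bottleneck 4, flow now 17.
Augment Res→u6→Out: bottleneck 2, flow now 19.
Augment Res→u2→u3→Out: bottleneck 4, flow now 23.
Augment Res→u5→u6→Out: bottleneck 3, flow now 26.
No augmenting path remains; maximum flow = 26.
In the residual graph, reachable from Res: {Res, u4, u5, u7}.
Min-cut edges: Res→u1 (2), Res→u2 (7), Res→u6 (2), Res→Out (8), u4→Out (4), u5→u6 (3); capacity 2 + 7 + 2 + 8 + 4 + 3 = 26.
This cut is saturated, so no flow can exceed 26.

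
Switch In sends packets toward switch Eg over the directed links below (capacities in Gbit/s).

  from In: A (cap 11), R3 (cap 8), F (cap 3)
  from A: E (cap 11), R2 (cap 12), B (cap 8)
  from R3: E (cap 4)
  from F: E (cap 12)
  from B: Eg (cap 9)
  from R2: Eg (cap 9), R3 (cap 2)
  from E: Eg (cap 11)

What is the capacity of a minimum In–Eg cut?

18

Augment In→A→B→Eg: bottleneck 8, flow now 8.
Augment In→A→R2→Eg: bottleneck 3, flow now 11.
Augment In→R3→E→Eg: bottleneck 4, flow now 15.
Augment In→F→E→Eg: bottleneck 3, flow now 18.
No augmenting path remains; maximum flow = 18.
By max-flow min-cut, the minimum cut capacity equals the max flow.
In the residual graph, reachable from In: {In, R3}.
Min-cut edges: In→A (11), In→F (3), R3→E (4); capacity 11 + 3 + 4 = 18.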